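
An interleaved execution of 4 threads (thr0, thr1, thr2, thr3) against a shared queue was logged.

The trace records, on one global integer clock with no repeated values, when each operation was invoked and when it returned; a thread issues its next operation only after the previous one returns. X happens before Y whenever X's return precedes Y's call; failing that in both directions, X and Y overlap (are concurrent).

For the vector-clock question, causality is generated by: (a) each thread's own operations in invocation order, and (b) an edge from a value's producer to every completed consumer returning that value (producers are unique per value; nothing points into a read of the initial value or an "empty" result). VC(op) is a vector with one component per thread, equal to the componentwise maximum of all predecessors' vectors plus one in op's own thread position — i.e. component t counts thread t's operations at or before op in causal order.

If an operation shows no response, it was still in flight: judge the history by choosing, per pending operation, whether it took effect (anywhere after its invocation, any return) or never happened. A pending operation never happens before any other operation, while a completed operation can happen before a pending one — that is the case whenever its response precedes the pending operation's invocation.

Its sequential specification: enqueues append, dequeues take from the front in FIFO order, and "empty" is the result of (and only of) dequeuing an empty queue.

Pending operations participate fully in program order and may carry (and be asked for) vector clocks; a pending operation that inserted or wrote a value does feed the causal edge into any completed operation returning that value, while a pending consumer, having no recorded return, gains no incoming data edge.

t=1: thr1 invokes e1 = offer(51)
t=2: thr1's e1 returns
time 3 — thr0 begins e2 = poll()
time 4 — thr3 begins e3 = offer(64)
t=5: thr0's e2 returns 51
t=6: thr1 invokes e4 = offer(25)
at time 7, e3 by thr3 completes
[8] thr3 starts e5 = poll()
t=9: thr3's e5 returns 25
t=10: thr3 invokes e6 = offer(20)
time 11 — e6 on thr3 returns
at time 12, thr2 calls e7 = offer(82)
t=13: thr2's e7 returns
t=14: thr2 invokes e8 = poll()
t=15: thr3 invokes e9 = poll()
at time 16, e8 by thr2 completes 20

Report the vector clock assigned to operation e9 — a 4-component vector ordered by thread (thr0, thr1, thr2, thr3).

root op e3, invoked 4: fresh clock plus thr3's own tick → (0, 0, 0, 1)
root op e7, invoked 12: fresh clock plus thr2's own tick → (0, 0, 1, 0)
root op e1, invoked 1: fresh clock plus thr1's own tick → (0, 1, 0, 0)
e4, invoked 6, takes VC(e1)=(0, 1, 0, 0) under max, adds 1 for thr1 → (0, 2, 0, 0)
e2, invoked 3, takes VC(e1)=(0, 1, 0, 0) under max, adds 1 for thr0 → (1, 1, 0, 0)
e5, invoked 8, takes VC(e3)=(0, 0, 0, 1), VC(e4)=(0, 2, 0, 0) under max, adds 1 for thr3 → (0, 2, 0, 2)
e6, invoked 10, takes VC(e5)=(0, 2, 0, 2) under max, adds 1 for thr3 → (0, 2, 0, 3)
e9, invoked 15, takes VC(e6)=(0, 2, 0, 3) under max, adds 1 for thr3 → (0, 2, 0, 4)
e8, invoked 14, takes VC(e6)=(0, 2, 0, 3), VC(e7)=(0, 0, 1, 0) under max, adds 1 for thr2 → (0, 2, 2, 3)
target: VC(e9) = (0, 2, 0, 4)

(0, 2, 0, 4)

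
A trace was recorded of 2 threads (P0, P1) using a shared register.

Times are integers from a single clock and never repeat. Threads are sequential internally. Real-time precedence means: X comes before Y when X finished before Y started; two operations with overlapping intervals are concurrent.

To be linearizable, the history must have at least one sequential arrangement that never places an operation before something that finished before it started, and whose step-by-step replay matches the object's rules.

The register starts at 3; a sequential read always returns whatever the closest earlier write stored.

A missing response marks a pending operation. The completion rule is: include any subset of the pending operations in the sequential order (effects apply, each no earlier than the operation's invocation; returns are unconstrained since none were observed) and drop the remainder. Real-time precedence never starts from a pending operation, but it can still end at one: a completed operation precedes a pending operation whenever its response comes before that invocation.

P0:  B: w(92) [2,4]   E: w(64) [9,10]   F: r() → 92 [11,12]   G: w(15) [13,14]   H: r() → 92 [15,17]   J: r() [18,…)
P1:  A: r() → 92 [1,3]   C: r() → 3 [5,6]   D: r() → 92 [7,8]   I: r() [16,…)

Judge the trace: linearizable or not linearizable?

prefix check: 1..5 passes, 1..6 fails once C's time-6 response joins
checked exhaustively: 2 real-time-consistent orders of 3 completed operations, zero legal register replays
sample order A, B, C stalls at step 1 — A r() → 92 has no legal effect
sample order B, A, C stalls at step 3 — C r() → 3 has no legal effect

not linearizable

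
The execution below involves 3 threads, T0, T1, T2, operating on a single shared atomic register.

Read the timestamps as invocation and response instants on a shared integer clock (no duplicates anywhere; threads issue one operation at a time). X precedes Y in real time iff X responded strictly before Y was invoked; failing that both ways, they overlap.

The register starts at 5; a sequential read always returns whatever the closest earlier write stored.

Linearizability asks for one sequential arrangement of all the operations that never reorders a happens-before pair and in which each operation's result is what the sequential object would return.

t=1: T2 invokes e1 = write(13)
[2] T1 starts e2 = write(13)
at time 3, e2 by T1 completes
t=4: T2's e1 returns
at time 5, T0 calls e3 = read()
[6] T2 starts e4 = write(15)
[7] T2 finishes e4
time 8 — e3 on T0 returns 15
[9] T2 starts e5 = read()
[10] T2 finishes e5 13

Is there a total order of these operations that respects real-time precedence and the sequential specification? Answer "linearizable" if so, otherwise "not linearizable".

the violation lands at event 10, e5's response at time 10: events 1..9 linearize, events 1..10 do not
no legal order exists: 4 real-time-consistent candidates over 5 completed atomic register operations, all rejected
take e1, e2, e3, e4, e5: step 3 already fails, because e3 read() → 15 cannot occur there
take e1, e2, e4, e3, e5: step 5 already fails, because e5 read() → 13 cannot occur there

not linearizable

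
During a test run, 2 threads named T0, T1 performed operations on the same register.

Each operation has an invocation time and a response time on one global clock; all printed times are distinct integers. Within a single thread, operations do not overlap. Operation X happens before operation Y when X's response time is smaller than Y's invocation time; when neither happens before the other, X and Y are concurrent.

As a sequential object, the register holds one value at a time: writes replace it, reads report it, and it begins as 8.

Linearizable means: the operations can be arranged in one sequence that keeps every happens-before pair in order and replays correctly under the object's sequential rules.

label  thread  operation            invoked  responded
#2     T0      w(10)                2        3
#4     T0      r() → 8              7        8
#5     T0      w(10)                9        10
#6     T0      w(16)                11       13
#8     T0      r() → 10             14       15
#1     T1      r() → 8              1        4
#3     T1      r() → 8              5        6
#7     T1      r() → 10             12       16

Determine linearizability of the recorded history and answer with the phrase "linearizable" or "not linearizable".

not linearizable

events 1..5 are fine; event 6 — the response of #3 at time 6 — makes the prefix non-linearizable
3 completed operations, 2 real-time-consistent orders — every register replay fails
take #1, #2, #3: step 3 already fails, because #3 r() → 8 cannot occur there
take #2, #1, #3: step 2 already fails, because #1 r() → 8 cannot occur there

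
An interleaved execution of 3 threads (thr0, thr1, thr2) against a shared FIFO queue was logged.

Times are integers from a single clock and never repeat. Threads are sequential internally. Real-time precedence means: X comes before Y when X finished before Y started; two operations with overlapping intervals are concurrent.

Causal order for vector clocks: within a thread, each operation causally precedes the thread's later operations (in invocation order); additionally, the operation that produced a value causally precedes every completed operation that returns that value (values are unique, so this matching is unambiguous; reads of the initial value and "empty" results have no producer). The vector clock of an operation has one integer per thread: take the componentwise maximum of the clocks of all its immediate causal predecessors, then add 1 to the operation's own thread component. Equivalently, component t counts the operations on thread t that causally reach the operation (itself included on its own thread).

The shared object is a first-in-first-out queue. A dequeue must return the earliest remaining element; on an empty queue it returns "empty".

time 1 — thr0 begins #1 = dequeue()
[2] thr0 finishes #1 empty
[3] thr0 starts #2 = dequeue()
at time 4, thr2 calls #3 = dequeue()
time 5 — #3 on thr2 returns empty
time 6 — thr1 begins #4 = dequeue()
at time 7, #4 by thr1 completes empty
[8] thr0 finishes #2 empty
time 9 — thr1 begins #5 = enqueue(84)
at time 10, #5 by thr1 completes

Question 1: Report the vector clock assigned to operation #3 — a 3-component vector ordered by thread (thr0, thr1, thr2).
(0, 0, 1)

#3, invoked 4, has no incoming edges; only thr2's bump applies → (0, 0, 1)
#4, invoked 6, has no incoming edges; only thr1's bump applies → (0, 1, 0)
#1, invoked 1, has no incoming edges; only thr0's bump applies → (1, 0, 0)
merge at #5 (invoked 9): VC(#4)=(0, 1, 0), own-thread bump on thr1 → (0, 2, 0)
merge at #2 (invoked 3): VC(#1)=(1, 0, 0), own-thread bump on thr0 → (2, 0, 0)
target: VC(#3) = (0, 0, 1)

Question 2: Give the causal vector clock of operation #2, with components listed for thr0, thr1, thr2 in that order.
(2, 0, 0)

#3 (invocation 4): nothing precedes it; thr2's component alone gives (0, 0, 1)
#4 (invocation 6): nothing precedes it; thr1's component alone gives (0, 1, 0)
#1 (invocation 1): nothing precedes it; thr0's component alone gives (1, 0, 0)
#5, invoked 9, takes VC(#4)=(0, 1, 0) under max, adds 1 for thr1 → (0, 2, 0)
#2, invoked 3, takes VC(#1)=(1, 0, 0) under max, adds 1 for thr0 → (2, 0, 0)
target: VC(#2) = (2, 0, 0)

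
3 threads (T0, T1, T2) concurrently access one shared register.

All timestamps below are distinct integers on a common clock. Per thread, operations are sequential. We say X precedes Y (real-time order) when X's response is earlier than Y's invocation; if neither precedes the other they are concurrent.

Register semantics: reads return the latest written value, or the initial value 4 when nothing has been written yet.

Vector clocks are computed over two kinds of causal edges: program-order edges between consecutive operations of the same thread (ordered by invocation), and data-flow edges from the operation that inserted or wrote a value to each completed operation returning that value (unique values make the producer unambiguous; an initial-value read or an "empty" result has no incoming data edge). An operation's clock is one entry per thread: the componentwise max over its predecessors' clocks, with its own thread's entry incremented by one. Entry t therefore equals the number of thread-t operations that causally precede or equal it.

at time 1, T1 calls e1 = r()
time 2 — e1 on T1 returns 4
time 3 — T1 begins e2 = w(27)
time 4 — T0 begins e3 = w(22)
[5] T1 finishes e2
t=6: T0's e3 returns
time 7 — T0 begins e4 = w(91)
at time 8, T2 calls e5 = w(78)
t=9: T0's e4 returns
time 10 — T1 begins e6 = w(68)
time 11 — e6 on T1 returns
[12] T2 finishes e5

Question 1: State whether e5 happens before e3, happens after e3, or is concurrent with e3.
e5 spans [8,12], e3 spans [4,6]
resp(e3)=6 < inv(e5)=8

after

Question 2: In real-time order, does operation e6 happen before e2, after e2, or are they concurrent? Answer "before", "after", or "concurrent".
e6 spans [10,11], e2 spans [3,5]
resp(e2)=5 < inv(e6)=10

after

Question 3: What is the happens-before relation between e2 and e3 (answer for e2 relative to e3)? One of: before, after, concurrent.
e2 spans [3,5], e3 spans [4,6]
the intervals overlap in both directions

concurrent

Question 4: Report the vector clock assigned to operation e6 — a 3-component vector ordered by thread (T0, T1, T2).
no predecessors for e5 (invoked 8): T2 increments from zero → (0, 0, 1)
no predecessors for e1 (invoked 1): T1 increments from zero → (0, 1, 0)
no predecessors for e3 (invoked 4): T0 increments from zero → (1, 0, 0)
e2 (invocation 3): componentwise max over VC(e1)=(0, 1, 0), +1 at T1, giving (0, 2, 0)
e4 (invocation 7): componentwise max over VC(e3)=(1, 0, 0), +1 at T0, giving (2, 0, 0)
e6 (invocation 10): componentwise max over VC(e2)=(0, 2, 0), +1 at T1, giving (0, 3, 0)
target: VC(e6) = (0, 3, 0)

(0, 3, 0)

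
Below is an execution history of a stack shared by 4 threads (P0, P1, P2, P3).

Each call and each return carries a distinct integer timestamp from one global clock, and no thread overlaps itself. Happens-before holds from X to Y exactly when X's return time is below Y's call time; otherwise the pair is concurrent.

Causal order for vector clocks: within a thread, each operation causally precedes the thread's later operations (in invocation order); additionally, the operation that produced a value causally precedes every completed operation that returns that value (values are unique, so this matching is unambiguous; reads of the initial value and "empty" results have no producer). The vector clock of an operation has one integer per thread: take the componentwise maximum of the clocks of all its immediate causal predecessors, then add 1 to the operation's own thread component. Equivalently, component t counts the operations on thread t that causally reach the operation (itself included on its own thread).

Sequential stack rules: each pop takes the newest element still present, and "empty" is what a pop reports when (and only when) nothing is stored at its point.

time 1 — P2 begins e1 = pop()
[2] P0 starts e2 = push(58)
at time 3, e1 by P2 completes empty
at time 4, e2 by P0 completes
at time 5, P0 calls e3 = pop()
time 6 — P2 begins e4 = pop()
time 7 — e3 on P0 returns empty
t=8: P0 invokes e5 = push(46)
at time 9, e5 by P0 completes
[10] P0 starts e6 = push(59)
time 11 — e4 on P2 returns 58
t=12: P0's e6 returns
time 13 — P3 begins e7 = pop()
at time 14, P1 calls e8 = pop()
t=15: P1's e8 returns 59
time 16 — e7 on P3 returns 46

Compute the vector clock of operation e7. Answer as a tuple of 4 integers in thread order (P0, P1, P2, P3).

(3, 0, 0, 1)

invoked at 1, e1 has no predecessors; its own P2 bump gives (0, 0, 1, 0)
invoked at 2, e2 has no predecessors; its own P0 bump gives (1, 0, 0, 0)
VC(e3, invoked at 5): max of VC(e2)=(1, 0, 0, 0), then +1 on thread P0 → (2, 0, 0, 0)
VC(e4, invoked at 6): max of VC(e1)=(0, 0, 1, 0), VC(e2)=(1, 0, 0, 0), then +1 on thread P2 → (1, 0, 2, 0)
VC(e5, invoked at 8): max of VC(e3)=(2, 0, 0, 0), then +1 on thread P0 → (3, 0, 0, 0)
VC(e7, invoked at 13): max of VC(e5)=(3, 0, 0, 0), then +1 on thread P3 → (3, 0, 0, 1)
VC(e6, invoked at 10): max of VC(e5)=(3, 0, 0, 0), then +1 on thread P0 → (4, 0, 0, 0)
VC(e8, invoked at 14): max of VC(e6)=(4, 0, 0, 0), then +1 on thread P1 → (4, 1, 0, 0)
target: VC(e7) = (3, 0, 0, 1)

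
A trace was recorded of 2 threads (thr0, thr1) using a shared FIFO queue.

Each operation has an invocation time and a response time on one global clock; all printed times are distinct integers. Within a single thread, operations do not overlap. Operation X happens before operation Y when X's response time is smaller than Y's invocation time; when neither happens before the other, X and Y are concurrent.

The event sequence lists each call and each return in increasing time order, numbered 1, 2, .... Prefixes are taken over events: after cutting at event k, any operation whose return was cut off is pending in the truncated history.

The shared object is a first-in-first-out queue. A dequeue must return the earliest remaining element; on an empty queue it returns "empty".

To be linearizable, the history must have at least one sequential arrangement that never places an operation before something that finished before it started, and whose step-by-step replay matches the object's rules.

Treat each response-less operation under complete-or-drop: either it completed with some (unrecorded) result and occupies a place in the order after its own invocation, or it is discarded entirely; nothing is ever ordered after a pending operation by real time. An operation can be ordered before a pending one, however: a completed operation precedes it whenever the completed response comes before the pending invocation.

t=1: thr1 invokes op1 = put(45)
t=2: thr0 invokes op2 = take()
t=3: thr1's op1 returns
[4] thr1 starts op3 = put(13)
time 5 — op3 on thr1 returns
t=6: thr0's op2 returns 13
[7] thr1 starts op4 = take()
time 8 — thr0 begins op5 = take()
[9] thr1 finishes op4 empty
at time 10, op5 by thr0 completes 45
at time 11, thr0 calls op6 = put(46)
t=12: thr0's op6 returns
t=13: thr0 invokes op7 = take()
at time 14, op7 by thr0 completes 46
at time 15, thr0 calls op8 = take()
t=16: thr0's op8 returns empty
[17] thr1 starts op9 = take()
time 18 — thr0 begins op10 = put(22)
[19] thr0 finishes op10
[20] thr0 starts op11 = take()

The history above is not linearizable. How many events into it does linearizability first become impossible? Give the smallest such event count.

events 1..5 are linearizable, e.g. via op1, op2, op3:
1. op1 put(45), leaving queue <45>
2. op2 take() (pending, included), leaving queue <>
3. op3 put(13), leaving queue <13>
adding event 6 (op2 responds at 6) leaves no legal real-time order
sample order op1, op2, op3 stalls at step 2 — op2 take() → 13 has no legal effect
sample order op1, op3, op2 stalls at step 3 — op2 take() → 13 has no legal effect

6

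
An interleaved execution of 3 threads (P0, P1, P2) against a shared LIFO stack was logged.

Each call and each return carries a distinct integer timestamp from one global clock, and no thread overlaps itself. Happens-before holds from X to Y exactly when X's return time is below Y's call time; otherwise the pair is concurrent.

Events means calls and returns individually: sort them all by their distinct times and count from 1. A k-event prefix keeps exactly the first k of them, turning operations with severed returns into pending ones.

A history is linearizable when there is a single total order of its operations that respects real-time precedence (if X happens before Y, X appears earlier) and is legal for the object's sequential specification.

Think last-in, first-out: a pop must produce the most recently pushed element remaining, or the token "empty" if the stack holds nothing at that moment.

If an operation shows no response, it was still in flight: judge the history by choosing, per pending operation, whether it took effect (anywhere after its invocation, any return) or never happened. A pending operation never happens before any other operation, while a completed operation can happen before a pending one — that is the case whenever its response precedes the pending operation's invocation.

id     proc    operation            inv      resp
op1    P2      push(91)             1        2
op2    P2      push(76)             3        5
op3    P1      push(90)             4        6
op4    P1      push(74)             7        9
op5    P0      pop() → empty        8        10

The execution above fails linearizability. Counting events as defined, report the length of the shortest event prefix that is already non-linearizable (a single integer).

one valid order for events 1..9 is op1, op2, op3, op4:
step 1: op1 push(91) — stack <91>
step 2: op2 push(76) — stack <91,76>
step 3: op3 push(90) — stack <91,76,90>
step 4: op4 push(74) — stack <91,76,90,74>
event 10 — op5's response, time 10 — after it, nothing linearizes
e.g. op1, op2, op3, op4, op5: illegal at step 5, since op5 pop() → empty cannot apply there
e.g. op1, op2, op3, op5, op4: illegal at step 4, since op5 pop() → empty cannot apply there

10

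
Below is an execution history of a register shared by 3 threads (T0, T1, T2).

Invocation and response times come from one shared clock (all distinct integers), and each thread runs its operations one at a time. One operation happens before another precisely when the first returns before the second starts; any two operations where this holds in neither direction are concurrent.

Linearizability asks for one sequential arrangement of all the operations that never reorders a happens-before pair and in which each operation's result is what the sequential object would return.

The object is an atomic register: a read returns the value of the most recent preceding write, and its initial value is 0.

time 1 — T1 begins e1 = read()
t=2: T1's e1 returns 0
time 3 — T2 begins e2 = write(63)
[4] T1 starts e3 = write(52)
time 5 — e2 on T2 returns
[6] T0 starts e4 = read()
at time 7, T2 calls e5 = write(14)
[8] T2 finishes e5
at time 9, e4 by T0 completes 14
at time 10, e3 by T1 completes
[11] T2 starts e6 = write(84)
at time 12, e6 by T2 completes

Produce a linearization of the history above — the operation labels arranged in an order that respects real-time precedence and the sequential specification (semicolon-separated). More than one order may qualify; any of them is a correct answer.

1. e1 read() → 0, leaving value 0
2. e2 write(63), leaving value 63
3. e3 write(52), leaving value 52
4. e5 write(14), leaving value 14
5. e4 read() → 14, leaving value 14
6. e6 write(84), leaving value 84

e1; e2; e3; e5; e4; e6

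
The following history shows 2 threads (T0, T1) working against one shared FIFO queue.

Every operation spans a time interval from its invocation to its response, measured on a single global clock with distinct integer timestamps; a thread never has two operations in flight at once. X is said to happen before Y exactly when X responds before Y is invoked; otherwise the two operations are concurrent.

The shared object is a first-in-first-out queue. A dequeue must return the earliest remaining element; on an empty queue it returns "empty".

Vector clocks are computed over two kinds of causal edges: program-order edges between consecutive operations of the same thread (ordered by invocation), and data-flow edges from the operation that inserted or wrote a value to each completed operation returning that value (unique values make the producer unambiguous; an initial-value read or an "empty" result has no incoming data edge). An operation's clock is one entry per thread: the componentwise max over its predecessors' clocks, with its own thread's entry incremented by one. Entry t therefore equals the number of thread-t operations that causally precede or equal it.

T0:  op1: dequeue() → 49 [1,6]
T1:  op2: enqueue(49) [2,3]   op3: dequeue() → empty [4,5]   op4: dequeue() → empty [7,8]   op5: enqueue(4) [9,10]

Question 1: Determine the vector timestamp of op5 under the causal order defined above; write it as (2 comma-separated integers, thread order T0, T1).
invoked at 2, op2 has no predecessors; its own T1 bump gives (0, 1)
VC(op3, invoked at 4): max of VC(op2)=(0, 1), then +1 on thread T1 → (0, 2)
VC(op1, invoked at 1): max of VC(op2)=(0, 1), then +1 on thread T0 → (1, 1)
VC(op4, invoked at 7): max of VC(op3)=(0, 2), then +1 on thread T1 → (0, 3)
VC(op5, invoked at 9): max of VC(op4)=(0, 3), then +1 on thread T1 → (0, 4)
target: VC(op5) = (0, 4)

(0, 4)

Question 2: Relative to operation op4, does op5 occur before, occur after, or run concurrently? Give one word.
op5 spans [9,10], op4 spans [7,8]
resp(op4)=8 < inv(op5)=9

after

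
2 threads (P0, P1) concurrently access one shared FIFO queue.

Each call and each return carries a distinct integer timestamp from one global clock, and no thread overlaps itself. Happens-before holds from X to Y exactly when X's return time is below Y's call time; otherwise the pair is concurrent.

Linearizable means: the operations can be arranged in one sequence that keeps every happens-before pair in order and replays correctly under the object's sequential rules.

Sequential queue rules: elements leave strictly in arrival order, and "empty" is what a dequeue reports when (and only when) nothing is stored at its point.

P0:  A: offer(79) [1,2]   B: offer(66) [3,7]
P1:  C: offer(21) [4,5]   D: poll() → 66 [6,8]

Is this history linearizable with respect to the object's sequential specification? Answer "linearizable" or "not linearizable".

through event 7 a valid linearization exists; event 8 (D responding at time 8) ends that
3 orders of the 4 completed FIFO queue ops respect real time; none is legal
e.g. A, B, C, D: illegal at step 4, since D poll() → 66 cannot apply there
e.g. A, C, B, D: illegal at step 4, since D poll() → 66 cannot apply there

not linearizable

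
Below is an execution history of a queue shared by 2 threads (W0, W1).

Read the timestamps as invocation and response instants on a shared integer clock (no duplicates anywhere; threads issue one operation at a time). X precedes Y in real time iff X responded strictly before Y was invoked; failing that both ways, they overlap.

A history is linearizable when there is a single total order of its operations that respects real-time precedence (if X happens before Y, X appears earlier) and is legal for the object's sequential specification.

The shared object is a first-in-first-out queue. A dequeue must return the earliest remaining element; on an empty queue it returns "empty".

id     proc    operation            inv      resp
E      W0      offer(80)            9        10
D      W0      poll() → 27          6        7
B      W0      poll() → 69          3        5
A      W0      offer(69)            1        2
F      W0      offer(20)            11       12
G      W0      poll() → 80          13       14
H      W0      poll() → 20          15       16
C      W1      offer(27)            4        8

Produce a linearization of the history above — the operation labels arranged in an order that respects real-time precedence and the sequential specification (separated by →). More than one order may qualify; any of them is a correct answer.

after step 1 (A offer(69)): queue <69>
after step 2 (B poll() → 69): queue <>
after step 3 (C offer(27)): queue <27>
after step 4 (D poll() → 27): queue <>
after step 5 (E offer(80)): queue <80>
after step 6 (F offer(20)): queue <80,20>
after step 7 (G poll() → 80): queue <20>
after step 8 (H poll() → 20): queue <>

A → B → C → D → E → F → G → H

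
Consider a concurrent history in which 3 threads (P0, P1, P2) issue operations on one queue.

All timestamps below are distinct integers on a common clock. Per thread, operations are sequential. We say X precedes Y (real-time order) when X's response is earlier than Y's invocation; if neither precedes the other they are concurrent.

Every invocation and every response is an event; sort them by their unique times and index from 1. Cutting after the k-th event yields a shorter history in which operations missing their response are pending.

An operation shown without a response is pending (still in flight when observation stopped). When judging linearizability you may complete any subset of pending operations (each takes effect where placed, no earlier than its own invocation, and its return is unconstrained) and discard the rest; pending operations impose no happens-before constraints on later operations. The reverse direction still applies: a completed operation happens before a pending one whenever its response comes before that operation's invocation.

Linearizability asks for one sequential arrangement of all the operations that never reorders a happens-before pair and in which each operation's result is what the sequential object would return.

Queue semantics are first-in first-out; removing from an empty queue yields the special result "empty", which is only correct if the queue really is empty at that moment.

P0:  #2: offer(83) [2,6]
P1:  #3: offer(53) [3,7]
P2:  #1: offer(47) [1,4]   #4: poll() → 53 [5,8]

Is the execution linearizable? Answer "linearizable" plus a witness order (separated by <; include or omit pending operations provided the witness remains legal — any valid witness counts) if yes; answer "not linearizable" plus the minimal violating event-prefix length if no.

1. #3 offer(53), leaving queue <53>
2. #1 offer(47), leaving queue <53,47>
3. #2 offer(83), leaving queue <53,47,83>
4. #4 poll() → 53, leaving queue <47,83>

linearizable — witness: #3 < #1 < #2 < #4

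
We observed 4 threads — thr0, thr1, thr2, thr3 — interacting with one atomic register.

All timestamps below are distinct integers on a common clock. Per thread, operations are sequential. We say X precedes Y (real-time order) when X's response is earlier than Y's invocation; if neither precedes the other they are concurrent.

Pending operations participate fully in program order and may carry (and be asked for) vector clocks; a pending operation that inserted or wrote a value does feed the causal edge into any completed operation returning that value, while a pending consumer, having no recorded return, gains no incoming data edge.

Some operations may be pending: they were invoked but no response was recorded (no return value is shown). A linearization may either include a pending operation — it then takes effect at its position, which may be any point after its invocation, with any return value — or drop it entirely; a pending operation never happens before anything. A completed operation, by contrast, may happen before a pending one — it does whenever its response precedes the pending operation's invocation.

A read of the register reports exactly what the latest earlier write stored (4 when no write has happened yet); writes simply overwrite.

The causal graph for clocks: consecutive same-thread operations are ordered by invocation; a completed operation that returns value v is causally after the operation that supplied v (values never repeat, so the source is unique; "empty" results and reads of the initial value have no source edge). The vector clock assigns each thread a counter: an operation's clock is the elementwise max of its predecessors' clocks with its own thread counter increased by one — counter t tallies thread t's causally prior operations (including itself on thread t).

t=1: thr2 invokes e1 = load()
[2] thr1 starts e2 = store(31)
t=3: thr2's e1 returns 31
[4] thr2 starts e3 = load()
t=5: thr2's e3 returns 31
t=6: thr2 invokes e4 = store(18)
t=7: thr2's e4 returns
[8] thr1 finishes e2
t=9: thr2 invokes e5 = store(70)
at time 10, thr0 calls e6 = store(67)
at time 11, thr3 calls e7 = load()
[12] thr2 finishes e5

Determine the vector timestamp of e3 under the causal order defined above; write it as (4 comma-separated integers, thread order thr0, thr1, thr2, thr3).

no predecessors for e7 (invoked 11): thr3 increments from zero → (0, 0, 0, 1)
no predecessors for e2 (invoked 2): thr1 increments from zero → (0, 1, 0, 0)
no predecessors for e6 (invoked 10): thr0 increments from zero → (1, 0, 0, 0)
VC(e1, invoked at 1): max of VC(e2)=(0, 1, 0, 0), then +1 on thread thr2 → (0, 1, 1, 0)
VC(e3, invoked at 4): max of VC(e1)=(0, 1, 1, 0), VC(e2)=(0, 1, 0, 0), then +1 on thread thr2 → (0, 1, 2, 0)
VC(e4, invoked at 6): max of VC(e3)=(0, 1, 2, 0), then +1 on thread thr2 → (0, 1, 3, 0)
VC(e5, invoked at 9): max of VC(e4)=(0, 1, 3, 0), then +1 on thread thr2 → (0, 1, 4, 0)
target: VC(e3) = (0, 1, 2, 0)

(0, 1, 2, 0)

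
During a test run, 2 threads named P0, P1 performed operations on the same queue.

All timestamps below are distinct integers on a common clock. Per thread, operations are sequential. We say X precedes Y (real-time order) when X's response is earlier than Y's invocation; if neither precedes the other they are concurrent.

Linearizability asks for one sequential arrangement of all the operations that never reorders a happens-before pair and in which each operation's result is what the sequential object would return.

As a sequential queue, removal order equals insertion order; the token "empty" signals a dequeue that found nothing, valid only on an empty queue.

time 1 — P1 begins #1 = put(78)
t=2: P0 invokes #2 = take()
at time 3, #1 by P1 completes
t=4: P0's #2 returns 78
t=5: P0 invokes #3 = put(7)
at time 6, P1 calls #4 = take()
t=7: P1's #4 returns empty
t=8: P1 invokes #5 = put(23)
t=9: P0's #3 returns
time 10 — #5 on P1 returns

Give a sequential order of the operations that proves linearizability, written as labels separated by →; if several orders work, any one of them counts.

#1 → #2 → #4 → #3 → #5

1. #1 put(78), leaving queue <78>
2. #2 take() → 78, leaving queue <>
3. #4 take() → empty, leaving queue <>
4. #3 put(7), leaving queue <7>
5. #5 put(23), leaving queue <7,23>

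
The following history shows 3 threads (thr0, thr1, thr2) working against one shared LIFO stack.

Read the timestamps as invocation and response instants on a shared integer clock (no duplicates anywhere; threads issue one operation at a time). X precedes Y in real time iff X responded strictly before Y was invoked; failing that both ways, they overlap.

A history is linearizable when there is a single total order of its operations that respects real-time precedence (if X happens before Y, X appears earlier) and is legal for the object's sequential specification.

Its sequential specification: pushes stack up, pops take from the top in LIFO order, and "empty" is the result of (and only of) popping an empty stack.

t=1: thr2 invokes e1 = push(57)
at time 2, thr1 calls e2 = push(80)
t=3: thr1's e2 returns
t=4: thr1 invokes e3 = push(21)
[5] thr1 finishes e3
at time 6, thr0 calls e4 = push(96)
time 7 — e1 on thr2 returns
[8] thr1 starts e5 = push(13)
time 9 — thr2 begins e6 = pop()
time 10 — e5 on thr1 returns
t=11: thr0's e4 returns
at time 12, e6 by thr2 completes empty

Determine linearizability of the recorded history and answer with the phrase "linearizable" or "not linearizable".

not linearizable

the violation lands at event 12, e6's response at time 12: events 1..11 linearize, events 1..12 do not
real-time-consistent orders of the 6 completed operations: 20 — all fail the LIFO stack replay
e.g. e1, e2, e3, e4, e5, e6: illegal at step 6, since e6 pop() → empty cannot apply there
e.g. e1, e2, e3, e4, e6, e5: illegal at step 5, since e6 pop() → empty cannot apply there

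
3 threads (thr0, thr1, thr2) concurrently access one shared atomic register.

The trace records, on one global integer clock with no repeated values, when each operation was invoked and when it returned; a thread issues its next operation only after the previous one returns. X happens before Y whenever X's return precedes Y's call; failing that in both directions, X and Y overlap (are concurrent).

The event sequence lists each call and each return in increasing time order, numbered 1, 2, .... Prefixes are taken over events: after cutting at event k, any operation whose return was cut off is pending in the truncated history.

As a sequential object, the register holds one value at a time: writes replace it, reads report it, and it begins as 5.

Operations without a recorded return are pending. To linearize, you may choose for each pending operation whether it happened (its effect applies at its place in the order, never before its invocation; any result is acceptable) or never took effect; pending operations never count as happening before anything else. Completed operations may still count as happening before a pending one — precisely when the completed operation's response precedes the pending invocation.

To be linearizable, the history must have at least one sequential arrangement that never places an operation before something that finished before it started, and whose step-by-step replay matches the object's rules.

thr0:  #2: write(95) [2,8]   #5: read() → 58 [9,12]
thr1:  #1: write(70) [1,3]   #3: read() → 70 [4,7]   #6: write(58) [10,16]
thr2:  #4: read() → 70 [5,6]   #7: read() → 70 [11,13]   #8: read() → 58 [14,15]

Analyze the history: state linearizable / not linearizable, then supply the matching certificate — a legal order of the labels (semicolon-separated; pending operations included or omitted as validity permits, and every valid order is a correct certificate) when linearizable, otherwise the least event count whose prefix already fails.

linearizable — witness: #2; #1; #3; #4; #7; #6; #5; #8

1. #2 write(95), leaving value 95
2. #1 write(70), leaving value 70
3. #3 read() → 70, leaving value 70
4. #4 read() → 70, leaving value 70
5. #7 read() → 70, leaving value 70
6. #6 write(58), leaving value 58
7. #5 read() → 58, leaving value 58
8. #8 read() → 58, leaving value 58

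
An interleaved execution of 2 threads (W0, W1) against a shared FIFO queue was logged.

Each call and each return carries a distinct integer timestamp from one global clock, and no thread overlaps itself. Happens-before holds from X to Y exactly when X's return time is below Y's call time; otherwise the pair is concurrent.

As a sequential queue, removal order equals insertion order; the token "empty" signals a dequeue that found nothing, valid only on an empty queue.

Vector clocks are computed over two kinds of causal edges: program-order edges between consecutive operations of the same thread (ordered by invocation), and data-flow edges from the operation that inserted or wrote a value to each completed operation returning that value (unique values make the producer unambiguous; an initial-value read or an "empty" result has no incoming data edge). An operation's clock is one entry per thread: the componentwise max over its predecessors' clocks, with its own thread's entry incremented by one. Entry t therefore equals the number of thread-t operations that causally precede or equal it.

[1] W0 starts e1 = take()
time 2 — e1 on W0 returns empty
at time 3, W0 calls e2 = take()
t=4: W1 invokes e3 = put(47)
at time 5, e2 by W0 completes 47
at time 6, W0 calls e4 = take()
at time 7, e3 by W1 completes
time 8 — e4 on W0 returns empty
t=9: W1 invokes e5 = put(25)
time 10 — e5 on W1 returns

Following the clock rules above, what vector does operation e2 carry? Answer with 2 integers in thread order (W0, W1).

no predecessors for e3 (invoked 4): W1 increments from zero → (0, 1)
no predecessors for e1 (invoked 1): W0 increments from zero → (1, 0)
e5, invoked 9, takes VC(e3)=(0, 1) under max, adds 1 for W1 → (0, 2)
e2, invoked 3, takes VC(e1)=(1, 0), VC(e3)=(0, 1) under max, adds 1 for W0 → (2, 1)
e4, invoked 6, takes VC(e2)=(2, 1) under max, adds 1 for W0 → (3, 1)
target: VC(e2) = (2, 1)

(2, 1)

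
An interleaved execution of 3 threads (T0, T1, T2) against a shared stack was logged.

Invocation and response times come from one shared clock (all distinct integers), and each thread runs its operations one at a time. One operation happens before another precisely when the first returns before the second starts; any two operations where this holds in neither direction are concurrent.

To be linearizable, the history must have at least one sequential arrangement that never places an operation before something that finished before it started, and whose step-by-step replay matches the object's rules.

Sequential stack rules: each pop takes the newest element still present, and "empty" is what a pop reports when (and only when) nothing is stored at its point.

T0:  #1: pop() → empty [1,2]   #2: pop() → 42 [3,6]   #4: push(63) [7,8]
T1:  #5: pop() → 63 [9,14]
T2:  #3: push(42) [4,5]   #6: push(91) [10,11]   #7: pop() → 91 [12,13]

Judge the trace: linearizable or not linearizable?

a witness: #1, #3, #2, #4, #5, #6, #7
after step 1 (#1 pop() → empty): stack <>
after step 2 (#3 push(42)): stack <42>
after step 3 (#2 pop() → 42): stack <>
after step 4 (#4 push(63)): stack <63>
after step 5 (#5 pop() → 63): stack <>
after step 6 (#6 push(91)): stack <91>
after step 7 (#7 pop() → 91): stack <>

linearizable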